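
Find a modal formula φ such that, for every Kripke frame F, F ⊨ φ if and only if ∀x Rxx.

□r → r

This is reflexivity; the standard corresponding axiom is T: □r → r.
Suppose □r→r is valid. At any x set V(r)={w : Rxw}. Then □r holds at x, so r holds at x, i.e. Rxx.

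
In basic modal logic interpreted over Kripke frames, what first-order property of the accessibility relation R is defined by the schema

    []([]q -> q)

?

Suppose □(□q→q) is valid. Take Rxy and set V(q)={w : Ryw}. Then at y, □q holds; since □(□q→q) at x, □q→q at y, so q at y, i.e. Ryy.
Conversely, on a frame with shift-reflexivity the schema holds at every world under every valuation.
Frame condition: forall x forall y (Rxy -> Ryy).

shift-reflexivity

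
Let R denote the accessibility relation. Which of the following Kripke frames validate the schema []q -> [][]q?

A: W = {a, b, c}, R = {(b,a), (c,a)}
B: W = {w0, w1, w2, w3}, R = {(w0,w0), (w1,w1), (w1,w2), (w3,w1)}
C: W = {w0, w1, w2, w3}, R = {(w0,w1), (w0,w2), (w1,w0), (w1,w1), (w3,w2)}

A

The schema corresponds to transitivity: forall x forall y forall z (Rxy & Ryz -> Rxz).
A: satisfies the condition.
B: fails — Rw3w1 and Rw1w2 but not Rw3w2.
C: fails — Rw1w0 and Rw0w2 but not Rw1w2.
Valid on: A.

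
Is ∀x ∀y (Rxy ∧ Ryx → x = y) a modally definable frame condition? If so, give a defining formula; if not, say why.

No

Any modally definable frame class is closed under surjective bounded morphisms.
The 8-cycle (worlds w0,w1,w2,w3,w4,w5,w6,w7 with w0→w1→w2→w3→w4→w5→w6→w7→w0) is antisymmetric. Sending even-indexed worlds to • and odd-indexed worlds to ∘ is a surjective bounded morphism onto the two-world frame with •↔∘, which is not antisymmetric.
So no modal formula (or set of formulas) defines exactly the antisymmetric frames.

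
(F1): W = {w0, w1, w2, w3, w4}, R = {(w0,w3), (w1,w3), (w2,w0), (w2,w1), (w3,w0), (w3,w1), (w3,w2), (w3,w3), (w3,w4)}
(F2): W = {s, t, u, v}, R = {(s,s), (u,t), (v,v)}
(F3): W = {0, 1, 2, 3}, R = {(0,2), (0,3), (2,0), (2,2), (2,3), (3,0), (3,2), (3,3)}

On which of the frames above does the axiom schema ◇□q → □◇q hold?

(F3)

The schema corresponds to convergence: ∀x ∀y ∀z (Rxy ∧ Rxz → ∃w (Ryw ∧ Rzw)).
(F1): fails — Rw3w1 and Rw3w2 but w1 and w2 have no common successor.
(F2): fails — Rut and Rut but t and t have no common successor.
(F3): satisfies the condition.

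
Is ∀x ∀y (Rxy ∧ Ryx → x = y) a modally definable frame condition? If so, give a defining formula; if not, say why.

If a class were modally definable it would be closed under surjective bounded morphisms (Goldblatt–Thomason).
The 8-cycle (worlds a,b,c,d,e,f,g,h with a→b→c→d→e→f→g→h→a) is antisymmetric. Sending even-indexed worlds to s and odd-indexed worlds to t is a surjective bounded morphism onto the two-world frame with s↔t, which is not antisymmetric.
So the class is not modally definable.

Not modally definable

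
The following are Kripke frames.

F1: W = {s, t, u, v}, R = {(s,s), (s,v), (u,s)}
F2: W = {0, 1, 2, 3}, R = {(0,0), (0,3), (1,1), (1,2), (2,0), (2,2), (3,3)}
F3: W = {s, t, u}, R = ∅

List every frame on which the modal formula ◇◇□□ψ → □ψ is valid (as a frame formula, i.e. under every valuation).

The schema corresponds to a generalized confluence (Geach) condition: ∀x ∀y ∀z ((xR²y ∧ xRz) → ∃w (yR²w ∧ z = w)).
F1: fails — sR²v, sRs but no w with vR²w and s=w.
F2: fails — 0R²3, 0R0 but no w with 3R²w and 0=w.
F3: ✓.
Valid on: F3.

F3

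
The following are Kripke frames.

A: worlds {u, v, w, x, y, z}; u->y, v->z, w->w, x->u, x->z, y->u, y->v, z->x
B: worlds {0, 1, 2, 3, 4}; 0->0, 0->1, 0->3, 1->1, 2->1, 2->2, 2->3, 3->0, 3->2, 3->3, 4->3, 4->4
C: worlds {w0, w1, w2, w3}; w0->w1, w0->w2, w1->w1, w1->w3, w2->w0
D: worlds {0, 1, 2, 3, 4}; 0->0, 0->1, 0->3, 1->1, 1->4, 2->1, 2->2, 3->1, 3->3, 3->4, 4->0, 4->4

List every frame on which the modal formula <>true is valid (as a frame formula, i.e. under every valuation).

Frame correspondent (Sahlqvist): forall x exists y Rxy — i.e. seriality.
A: holds.
B: holds.
C: fails — world w3 has no successor.
D: holds.
Valid on: A, B, D.

A, B, D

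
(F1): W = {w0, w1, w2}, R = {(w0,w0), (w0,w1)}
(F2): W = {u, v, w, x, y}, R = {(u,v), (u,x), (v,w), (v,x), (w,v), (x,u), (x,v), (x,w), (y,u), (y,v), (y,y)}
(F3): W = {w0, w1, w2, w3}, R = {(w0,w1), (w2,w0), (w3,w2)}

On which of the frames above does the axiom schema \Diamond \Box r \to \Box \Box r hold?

(F3)

This is the axiom for a generalized confluence (Geach) condition; its first-order frame correspondent is \forall x \forall y \forall z ((xRy \wedge x R^2 z) \to \exists w (yRw \wedge z = w)).
(F1): fails — w0Rw1, w0R²w0 but no w with w1Rw and w0=w.
(F2): fails — uRv, uR²u but no t with vRt and u=t.
(F3): holds.
Valid on: (F3).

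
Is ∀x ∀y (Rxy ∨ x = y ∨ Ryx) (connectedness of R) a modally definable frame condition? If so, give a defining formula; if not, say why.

No

Any modally definable frame class is closed under disjoint unions.
Take 3 disjoint single-world reflexive frames: each is trivially connected, but their disjoint union has 3 worlds with no edge between distinct components, so it is not connected.
Hence connectedness of R is not modally definable.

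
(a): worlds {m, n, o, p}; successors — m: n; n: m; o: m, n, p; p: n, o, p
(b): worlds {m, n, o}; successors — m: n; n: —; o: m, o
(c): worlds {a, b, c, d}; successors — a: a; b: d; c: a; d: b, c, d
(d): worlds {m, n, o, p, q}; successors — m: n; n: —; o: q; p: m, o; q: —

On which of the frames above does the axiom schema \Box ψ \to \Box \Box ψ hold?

none

The schema corresponds to transitivity: \forall x \forall y \forall z (Rxy \wedge Ryz \to Rxz).
(a): fails — Rop and Rpo but not Roo.
(b): fails — Rom and Rmn but not Ron.
(c): fails — Rdc and Rca but not Rda.
(d): fails — Rpo and Roq but not Rpq.
Valid on no frame.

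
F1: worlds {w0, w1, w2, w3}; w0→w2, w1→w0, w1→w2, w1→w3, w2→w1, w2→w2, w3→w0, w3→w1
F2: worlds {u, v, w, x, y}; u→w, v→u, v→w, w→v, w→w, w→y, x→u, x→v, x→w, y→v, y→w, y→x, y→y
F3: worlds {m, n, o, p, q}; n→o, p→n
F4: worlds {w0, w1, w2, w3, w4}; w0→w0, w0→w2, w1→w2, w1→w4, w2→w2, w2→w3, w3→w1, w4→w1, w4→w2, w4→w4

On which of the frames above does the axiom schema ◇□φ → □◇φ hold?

F2

Frame correspondent (Sahlqvist): ∀x ∀y ∀z (Rxy ∧ Rxz → ∃w (Ryw ∧ Rzw)) — i.e. convergence.
F1: fails — Rw1w0 and Rw1w3 but w0 and w3 have no common successor.
F2: satisfies the condition.
F3: fails — Rno and Rno but o and o have no common successor.
F4: fails — Rw2w2 and Rw2w3 but w2 and w3 have no common successor.
Valid on: F2.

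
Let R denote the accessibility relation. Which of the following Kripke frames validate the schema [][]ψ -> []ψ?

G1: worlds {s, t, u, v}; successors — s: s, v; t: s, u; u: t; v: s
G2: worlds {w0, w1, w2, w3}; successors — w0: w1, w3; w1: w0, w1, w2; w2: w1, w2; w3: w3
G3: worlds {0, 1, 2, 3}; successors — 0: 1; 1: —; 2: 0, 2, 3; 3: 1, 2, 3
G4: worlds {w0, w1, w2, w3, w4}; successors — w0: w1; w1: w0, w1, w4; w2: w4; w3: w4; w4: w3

This is the axiom for density; its first-order frame correspondent is forall x forall y (Rxy -> exists z (Rxz & Rzy)).
G1: fails — Rut but no z with Ruz and Rzt.
G2: ✓.
G3: fails — R01 but no z with R0z and Rz1.
G4: fails — Rw2w4 but no z with Rw2z and Rzw4.

G2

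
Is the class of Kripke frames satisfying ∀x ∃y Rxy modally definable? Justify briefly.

The condition is seriality. A defining modal formula is □q → ◇q.
Suppose □q→◇q is valid. At any x set V(q)=W. Then □q at x, so ◇q at x, so x has a successor.

Yes, by □q → ◇q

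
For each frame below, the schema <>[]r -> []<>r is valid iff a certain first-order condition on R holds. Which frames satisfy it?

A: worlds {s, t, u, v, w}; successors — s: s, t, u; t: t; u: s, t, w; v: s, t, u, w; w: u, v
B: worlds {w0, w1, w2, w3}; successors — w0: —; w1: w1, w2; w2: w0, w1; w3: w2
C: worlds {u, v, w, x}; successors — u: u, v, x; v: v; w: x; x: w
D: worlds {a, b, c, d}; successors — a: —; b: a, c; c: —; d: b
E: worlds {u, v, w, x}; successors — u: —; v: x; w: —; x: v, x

E

The schema corresponds to convergence: forall x forall y forall z (Rxy & Rxz -> exists w (Ryw & Rzw)).
A: fails — Ruw and Rut but w and t have no common successor.
B: fails — Rw2w1 and Rw2w0 but w1 and w0 have no common successor.
C: fails — Ruv and Rux but v and x have no common successor.
D: fails — Rba and Rba but a and a have no common successor.
E: condition met.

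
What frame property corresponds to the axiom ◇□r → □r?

This is frame-equivalent to ◇r → □◇r (substitute ¬r for r and contrapose).
Suppose ◇r→□◇r is valid. Take Rxy, Rxz and set V(r)={y}. Then ◇r at x, so □◇r at x, so ◇r at z, so some w with Rzw has r; w=y, i.e. Rzy. By symmetry of the argument, Ryz.
The converse is a direct semantic check.
So the correspondent is the Euclidean property.

the Euclidean property: ∀x ∀y ∀z (Rxy ∧ Rxz → Ryz)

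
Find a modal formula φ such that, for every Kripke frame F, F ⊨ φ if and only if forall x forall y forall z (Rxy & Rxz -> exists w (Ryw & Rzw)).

A defining formula is ◇□ψ → □◇ψ (the .2 axiom).

◇□ψ → □◇ψ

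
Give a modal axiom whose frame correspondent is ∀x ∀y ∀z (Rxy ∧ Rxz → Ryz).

This is the Euclidean property; the standard corresponding axiom is 5: ◇r → □◇r.
Suppose ◇r→□◇r is valid. Take Rxy, Rxz and set V(r)={y}. Then ◇r at x, so □◇r at x, so ◇r at z, so some w with Rzw has r; w=y, i.e. Rzy. By symmetry of the argument, Ryz.

◇r → □◇r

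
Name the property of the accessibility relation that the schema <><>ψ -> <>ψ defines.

transitivity: forall x forall y forall z (Rxy & Ryz -> Rxz)

This schema is equivalent to the 4 axiom □ψ → □□ψ.
Its frame correspondent is transitivity — forall x forall y forall z (Rxy & Ryz -> Rxz).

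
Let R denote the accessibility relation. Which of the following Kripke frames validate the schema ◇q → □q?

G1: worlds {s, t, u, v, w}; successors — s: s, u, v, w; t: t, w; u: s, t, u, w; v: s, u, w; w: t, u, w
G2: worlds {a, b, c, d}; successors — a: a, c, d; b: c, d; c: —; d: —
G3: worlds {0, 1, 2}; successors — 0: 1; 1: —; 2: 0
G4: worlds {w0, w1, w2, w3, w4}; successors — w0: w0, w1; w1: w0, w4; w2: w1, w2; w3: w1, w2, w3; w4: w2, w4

G3

The schema corresponds to partial functionality: ∀x ∀y ∀z (Rxy ∧ Rxz → y = z).
G1: fails — s sees both s and u.
G2: fails — a sees both a and c.
G3: condition met.
G4: fails — w0 sees both w0 and w1.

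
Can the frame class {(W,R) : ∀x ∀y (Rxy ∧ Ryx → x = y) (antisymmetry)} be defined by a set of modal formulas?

If a class were modally definable it would be closed under surjective bounded morphisms (Goldblatt–Thomason).
The 8-cycle (worlds 0,1,2,3,4,5,6,7 with 0→1→2→3→4→5→6→7→0) is antisymmetric. Sending even-indexed worlds to s and odd-indexed worlds to t is a surjective bounded morphism onto the two-world frame with s↔t, which is not antisymmetric.
So the class is not modally definable.

No — not modally definable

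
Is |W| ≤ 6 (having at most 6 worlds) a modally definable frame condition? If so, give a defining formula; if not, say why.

Modal frame validity is preserved under disjoint unions.
Any modal formula valid on each of 7 disjoint one-world frames is valid on their disjoint union (validity is preserved under disjoint unions). Each one-world frame has |W|=1≤6, but the union has |W|=7.
Hence having at most 6 worlds is not modally definable.

Not definable by any modal formula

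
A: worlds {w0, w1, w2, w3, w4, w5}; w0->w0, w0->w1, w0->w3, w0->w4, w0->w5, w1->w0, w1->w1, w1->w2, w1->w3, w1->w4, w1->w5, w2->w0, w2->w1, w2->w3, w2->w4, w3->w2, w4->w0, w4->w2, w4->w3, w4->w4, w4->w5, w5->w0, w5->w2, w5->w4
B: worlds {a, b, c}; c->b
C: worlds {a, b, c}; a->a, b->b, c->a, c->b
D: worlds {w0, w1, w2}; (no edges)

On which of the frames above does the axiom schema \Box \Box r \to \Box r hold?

This is the axiom for density; its first-order frame correspondent is \forall x \forall y (Rxy \to \exists z (Rxz \wedge Rzy)).
A: fails — Rw3w2 but no z with Rw3z and Rzw2.
B: fails — Rcb but no z with Rcz and Rzb.
C: satisfies the condition.
D: satisfies the condition.
Valid on: C, D.

C, D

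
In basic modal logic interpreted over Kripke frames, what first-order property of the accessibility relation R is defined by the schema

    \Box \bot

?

emptiness of R: \forall x \forall y \neg Rxy

□⊥ is valid iff no world has any successor (otherwise □⊥ fails at any world with one).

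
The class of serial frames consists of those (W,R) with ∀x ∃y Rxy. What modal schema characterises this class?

A defining formula is □p → ◇p (the D axiom).

□p → ◇p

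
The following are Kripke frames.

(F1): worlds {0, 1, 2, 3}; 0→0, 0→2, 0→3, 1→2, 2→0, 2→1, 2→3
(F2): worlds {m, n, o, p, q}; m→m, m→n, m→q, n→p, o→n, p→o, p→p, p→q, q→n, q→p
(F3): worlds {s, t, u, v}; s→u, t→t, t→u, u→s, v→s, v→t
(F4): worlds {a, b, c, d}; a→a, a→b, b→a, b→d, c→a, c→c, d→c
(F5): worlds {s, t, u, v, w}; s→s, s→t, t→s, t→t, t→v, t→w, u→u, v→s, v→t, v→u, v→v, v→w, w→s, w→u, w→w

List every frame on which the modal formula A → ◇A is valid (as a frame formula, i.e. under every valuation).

(F5)

The schema corresponds to reflexivity: ∀x Rxx.
(F1): fails — world 1 does not see itself.
(F2): fails — world n does not see itself.
(F3): fails — world s does not see itself.
(F4): fails — world b does not see itself.
(F5): condition met.
Valid on: (F5).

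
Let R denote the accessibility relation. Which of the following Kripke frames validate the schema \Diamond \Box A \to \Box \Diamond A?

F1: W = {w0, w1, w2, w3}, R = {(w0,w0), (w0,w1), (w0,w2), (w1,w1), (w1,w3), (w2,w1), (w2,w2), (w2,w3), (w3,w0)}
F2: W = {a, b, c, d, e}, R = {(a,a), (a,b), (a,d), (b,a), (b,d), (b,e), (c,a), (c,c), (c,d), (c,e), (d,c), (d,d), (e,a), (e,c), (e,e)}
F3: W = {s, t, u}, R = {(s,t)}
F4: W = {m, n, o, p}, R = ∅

Frame correspondent (Sahlqvist): \forall x \forall y \forall z (Rxy \wedge Rxz \to \exists w (Ryw \wedge Rzw)) — i.e. convergence.
F1: fails — Rw1w1 and Rw1w3 but w1 and w3 have no common successor.
F2: ✓.
F3: fails — Rst and Rst but t and t have no common successor.
F4: ✓.
Valid on: F2, F4.

F2, F4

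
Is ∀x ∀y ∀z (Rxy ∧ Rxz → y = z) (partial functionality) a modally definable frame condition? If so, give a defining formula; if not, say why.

This is a Sahlqvist condition; the CD axiom ◇r → □r defines it.
Suppose ◇r→□r is valid. Take Rxy, Rxz and set V(r)={y}. Then ◇r at x, so □r at x, so r at z, i.e. z=y.

Yes, by ◇r → □r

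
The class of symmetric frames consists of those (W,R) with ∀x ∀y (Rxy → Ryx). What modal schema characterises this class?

A defining formula is ψ → □◇ψ (the B axiom).
Suppose ψ→□◇ψ is valid. Take Rxy and set V(ψ)={x}. Then ψ at x, so □◇ψ at x, so ◇ψ at y, so some z with Ryz has ψ; z=x, i.e. Ryx.

ψ → □◇ψ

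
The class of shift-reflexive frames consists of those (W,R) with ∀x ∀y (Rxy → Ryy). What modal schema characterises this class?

The condition is shift-reflexivity. The T□ schema □(□ψ → ψ) defines it.
Suppose □(□ψ→ψ) is valid. Take Rxy and set V(ψ)={w : Ryw}. Then at y, □ψ holds; since □(□ψ→ψ) at x, □ψ→ψ at y, so ψ at y, i.e. Ryy.

□(□ψ → ψ)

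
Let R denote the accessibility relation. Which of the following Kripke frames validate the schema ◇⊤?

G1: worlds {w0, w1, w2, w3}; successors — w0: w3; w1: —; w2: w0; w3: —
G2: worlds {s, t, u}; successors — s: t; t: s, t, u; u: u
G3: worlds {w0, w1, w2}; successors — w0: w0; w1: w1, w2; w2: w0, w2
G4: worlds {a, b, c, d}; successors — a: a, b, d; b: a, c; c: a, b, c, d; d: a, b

Frame correspondent (Sahlqvist): ∀x ∃y Rxy — i.e. seriality.
G1: fails — world w1 has no successor.
G2: satisfies the condition.
G3: satisfies the condition.
G4: satisfies the condition.
Valid on: G2, G3, G4.

G2, G3, G4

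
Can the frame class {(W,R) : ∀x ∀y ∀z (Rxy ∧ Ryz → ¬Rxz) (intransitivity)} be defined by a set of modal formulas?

Not modally definable

Any modally definable frame class is closed under surjective bounded morphisms.
The 5-cycle (worlds 0,1,2,3,4 with 0→1→2→3→4→0) is intransitive. Mapping every world to a single reflexive point • is a surjective bounded morphism; the reflexive point is not intransitive (R••∧R•• but R••).
Hence intransitivity is not modally definable.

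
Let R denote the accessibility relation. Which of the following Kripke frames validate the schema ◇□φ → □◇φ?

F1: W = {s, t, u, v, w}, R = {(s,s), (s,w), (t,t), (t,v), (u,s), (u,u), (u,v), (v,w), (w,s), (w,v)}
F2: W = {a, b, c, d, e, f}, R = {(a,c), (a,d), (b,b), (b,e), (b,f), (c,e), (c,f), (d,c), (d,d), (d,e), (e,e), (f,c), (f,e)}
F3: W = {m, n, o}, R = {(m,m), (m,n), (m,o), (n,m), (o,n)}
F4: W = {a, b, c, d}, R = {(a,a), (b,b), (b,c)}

Frame correspondent (Sahlqvist): ∀x ∀y ∀z (Rxy ∧ Rxz → ∃w (Ryw ∧ Rzw)) — i.e. convergence.
F1: fails — Rtv and Rtt but v and t have no common successor.
F2: holds.
F3: fails — Rmo and Rmn but o and n have no common successor.
F4: fails — Rbc and Rbc but c and c have no common successor.
Valid on: F2.

F2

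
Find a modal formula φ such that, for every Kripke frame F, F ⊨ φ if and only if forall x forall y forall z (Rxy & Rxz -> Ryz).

A defining formula is ◇ψ → □◇ψ (the 5 axiom).
Suppose ◇ψ→□◇ψ is valid. Take Rxy, Rxz and set V(ψ)={y}. Then ◇ψ at x, so □◇ψ at x, so ◇ψ at z, so some w with Rzw has ψ; w=y, i.e. Rzy. By symmetry of the argument, Ryz.

◇ψ → □◇ψ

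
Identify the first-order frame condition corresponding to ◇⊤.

◇⊤ holds at w iff w has a successor, so frame-validity of ◇⊤ is exactly seriality. Equivalently via □φ → ◇φ:
Suppose □φ→◇φ is valid. At any x set V(φ)=W. Then □φ at x, so ◇φ at x, so x has a successor.
Conversely, any frame satisfying ∀x ∃y Rxy validates the schema.
Frame condition: ∀x ∃y Rxy.

seriality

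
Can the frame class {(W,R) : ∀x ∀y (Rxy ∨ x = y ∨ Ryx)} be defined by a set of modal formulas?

Not modally definable

Modal frame validity is preserved under disjoint unions.
Take 3 disjoint single-world reflexive frames: each is trivially connected, but their disjoint union has 3 worlds with no edge between distinct components, so it is not connected.
So the class is not modally definable.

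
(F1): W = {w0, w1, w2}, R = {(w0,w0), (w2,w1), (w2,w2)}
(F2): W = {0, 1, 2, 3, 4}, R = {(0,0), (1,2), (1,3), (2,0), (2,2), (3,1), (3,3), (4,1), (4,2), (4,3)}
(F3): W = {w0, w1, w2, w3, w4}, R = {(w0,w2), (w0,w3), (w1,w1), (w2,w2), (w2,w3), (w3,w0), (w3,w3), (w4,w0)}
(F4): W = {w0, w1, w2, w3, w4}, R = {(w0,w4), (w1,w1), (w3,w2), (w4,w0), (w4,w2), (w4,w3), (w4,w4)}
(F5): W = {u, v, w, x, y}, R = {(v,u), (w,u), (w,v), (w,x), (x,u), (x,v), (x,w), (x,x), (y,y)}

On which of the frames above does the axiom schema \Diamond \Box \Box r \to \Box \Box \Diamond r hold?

This is the axiom for a generalized confluence (Geach) condition; its first-order frame correspondent is \forall x \forall y \forall z ((xRy \wedge x R^2 z) \to \exists w (y R^2 w \wedge zRw)).
(F1): fails — w2Rw1, w2R²w1 but no w with w1R²w and w1Rw.
(F2): fails — 1R2, 1R²3 but no w with 2R²w and 3Rw.
(F3): holds.
(F4): fails — w0Rw4, w0R²w2 but no w with w4R²w and w2Rw.
(F5): fails — wRu, wR²u but no t with uR²t and uRt.
Valid on: (F3).

(F3)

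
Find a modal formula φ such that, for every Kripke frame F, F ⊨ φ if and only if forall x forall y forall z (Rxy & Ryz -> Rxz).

The condition is transitivity. The 4 schema □p → □□p defines it.
Suppose □p→□□p is valid. Take Rxy, Ryz and set V(p)={w : Rxw}. Then □p at x, so □□p at x, so □p at y, so p at z, i.e. Rxz.

□p → □□p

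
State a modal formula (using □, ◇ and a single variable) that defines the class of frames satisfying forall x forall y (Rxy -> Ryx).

The condition is symmetry. The B schema ψ → □◇ψ defines it.

ψ → □◇ψ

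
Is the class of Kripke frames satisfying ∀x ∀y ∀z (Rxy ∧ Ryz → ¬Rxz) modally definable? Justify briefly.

Modal frame validity is preserved under surjective bounded morphisms.
The 3-cycle (worlds a,b,c with a→b→c→a) is intransitive. Mapping every world to a single reflexive point • is a surjective bounded morphism; the reflexive point is not intransitive (R••∧R•• but R••).
Hence intransitivity is not modally definable.

No — not modally definable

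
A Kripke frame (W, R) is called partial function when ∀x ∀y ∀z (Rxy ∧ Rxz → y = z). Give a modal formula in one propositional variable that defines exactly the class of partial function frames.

A defining formula is ◇p → □p (the CD axiom).
Suppose ◇p→□p is valid. Take Rxy, Rxz and set V(p)={y}. Then ◇p at x, so □p at x, so p at z, i.e. z=y.

◇p → □p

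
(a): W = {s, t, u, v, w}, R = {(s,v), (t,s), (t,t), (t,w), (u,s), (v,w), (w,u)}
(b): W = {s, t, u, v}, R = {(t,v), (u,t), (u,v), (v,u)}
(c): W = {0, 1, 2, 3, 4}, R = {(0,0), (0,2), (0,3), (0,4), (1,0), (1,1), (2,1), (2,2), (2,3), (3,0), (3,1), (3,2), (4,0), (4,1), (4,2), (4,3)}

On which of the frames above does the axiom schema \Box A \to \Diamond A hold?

This is the axiom for seriality; its first-order frame correspondent is \forall x \exists y Rxy.
(a): holds.
(b): fails — world s has no successor.
(c): holds.
Valid on: (a), (c).

(a), (c)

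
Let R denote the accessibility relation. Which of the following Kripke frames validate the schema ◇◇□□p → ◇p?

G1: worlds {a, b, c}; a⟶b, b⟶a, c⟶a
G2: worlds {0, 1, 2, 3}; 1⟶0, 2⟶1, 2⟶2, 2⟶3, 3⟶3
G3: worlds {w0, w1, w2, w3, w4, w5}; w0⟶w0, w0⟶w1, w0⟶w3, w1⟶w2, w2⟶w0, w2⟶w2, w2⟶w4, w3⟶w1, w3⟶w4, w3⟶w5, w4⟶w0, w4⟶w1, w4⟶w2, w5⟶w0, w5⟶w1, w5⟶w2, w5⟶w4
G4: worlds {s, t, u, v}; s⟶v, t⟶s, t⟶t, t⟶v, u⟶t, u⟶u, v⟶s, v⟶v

Frame correspondent (Sahlqvist): ∀x ∀y (xR²y → ∃w (yR²w ∧ xRw)) — i.e. a generalized confluence (Geach) condition.
G1: fails — aR²a but no w with aR²w and aRw.
G2: fails — 2R²0 but no w with 0R²w and 2Rw.
G3: ✓.
G4: fails — uR²s but no w with sR²w and uRw.
Valid on: G3.

G3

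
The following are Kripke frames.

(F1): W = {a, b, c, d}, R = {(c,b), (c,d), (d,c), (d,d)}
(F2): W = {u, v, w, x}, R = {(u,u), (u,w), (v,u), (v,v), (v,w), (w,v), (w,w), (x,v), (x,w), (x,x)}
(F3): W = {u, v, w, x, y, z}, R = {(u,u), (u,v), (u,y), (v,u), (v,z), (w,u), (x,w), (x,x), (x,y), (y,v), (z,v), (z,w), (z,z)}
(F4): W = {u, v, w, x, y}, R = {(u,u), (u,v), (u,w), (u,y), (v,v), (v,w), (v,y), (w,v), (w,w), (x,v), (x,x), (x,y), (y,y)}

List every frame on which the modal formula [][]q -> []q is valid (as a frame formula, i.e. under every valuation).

This is the axiom for density; its first-order frame correspondent is forall x forall y (Rxy -> exists z (Rxz & Rzy)).
(F1): fails — Rcb but no z with Rcz and Rzb.
(F2): ✓.
(F3): fails — Ryv but no t with Ryt and Rtv.
(F4): ✓.
Valid on: (F2), (F4).

(F2), (F4)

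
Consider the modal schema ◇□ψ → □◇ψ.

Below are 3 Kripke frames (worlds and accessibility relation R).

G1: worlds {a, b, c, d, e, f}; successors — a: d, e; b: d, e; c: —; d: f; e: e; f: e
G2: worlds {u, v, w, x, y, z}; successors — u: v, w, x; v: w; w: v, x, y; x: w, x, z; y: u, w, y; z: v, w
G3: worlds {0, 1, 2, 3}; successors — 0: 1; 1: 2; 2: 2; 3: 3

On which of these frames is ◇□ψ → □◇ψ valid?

G3

The schema corresponds to convergence: ∀x ∀y ∀z (Rxy ∧ Rxz → ∃w (Ryw ∧ Rzw)).
G1: fails — Rae and Rad but e and d have no common successor.
G2: fails — Ruv and Ruw but v and w have no common successor.
G3: ✓.
Valid on: G3.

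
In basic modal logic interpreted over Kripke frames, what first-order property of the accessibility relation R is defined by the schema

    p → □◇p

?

symmetry

Suppose p→□◇p is valid. Take Rxy and set V(p)={x}. Then p at x, so □◇p at x, so ◇p at y, so some z with Ryz has p; z=x, i.e. Ryx.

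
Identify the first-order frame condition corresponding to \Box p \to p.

reflexivity

Suppose □p→p is valid. At any x set V(p)={w : Rxw}. Then □p holds at x, so p holds at x, i.e. Rxx.
Conversely, on a frame with reflexivity the schema holds at every world under every valuation.
Frame condition: \forall x Rxx.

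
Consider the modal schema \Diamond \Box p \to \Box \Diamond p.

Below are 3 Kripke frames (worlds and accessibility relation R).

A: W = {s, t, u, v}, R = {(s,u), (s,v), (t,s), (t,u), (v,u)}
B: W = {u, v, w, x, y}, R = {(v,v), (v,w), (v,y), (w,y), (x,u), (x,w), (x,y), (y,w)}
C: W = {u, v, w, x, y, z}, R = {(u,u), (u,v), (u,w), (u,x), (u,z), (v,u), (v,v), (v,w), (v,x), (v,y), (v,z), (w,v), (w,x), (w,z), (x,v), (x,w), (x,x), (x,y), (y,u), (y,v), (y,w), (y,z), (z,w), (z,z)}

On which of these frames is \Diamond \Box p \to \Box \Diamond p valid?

C

This is the axiom for convergence; its first-order frame correspondent is \forall x \forall y \forall z (Rxy \wedge Rxz \to \exists w (Ryw \wedge Rzw)).
A: fails — Rsv and Rsu but v and u have no common successor.
B: fails — Rvw and Rvy but w and y have no common successor.
C: satisfies the condition.
Valid on: C.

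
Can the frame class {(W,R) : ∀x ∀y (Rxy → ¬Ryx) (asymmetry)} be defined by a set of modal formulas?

Any modally definable frame class is closed under surjective bounded morphisms.
The 3-cycle (worlds 0,1,2 with 0→1→2→0) is asymmetric. Mapping every world to a single reflexive point • is a surjective bounded morphism, and the reflexive point is not asymmetric (R•• but asymmetry requires ¬R••).
So the class is not modally definable.

Not definable by any modal formula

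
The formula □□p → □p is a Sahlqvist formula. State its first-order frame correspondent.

Density

This is the C4 axiom.
It corresponds to density: ∀x ∀y (Rxy → ∃z (Rxz ∧ Rzy)).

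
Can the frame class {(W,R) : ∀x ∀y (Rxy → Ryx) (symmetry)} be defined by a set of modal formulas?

This is a Sahlqvist condition; the B axiom r → □◇r defines it.
Suppose r→□◇r is valid. Take Rxy and set V(r)={x}. Then r at x, so □◇r at x, so ◇r at y, so some z with Ryz has r; z=x, i.e. Ryx.

Yes — defined by r → □◇r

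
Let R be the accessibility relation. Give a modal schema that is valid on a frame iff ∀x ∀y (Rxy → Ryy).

The condition is shift-reflexivity. The T□ schema □(□r → r) defines it.
Suppose □(□r→r) is valid. Take Rxy and set V(r)={w : Ryw}. Then at y, □r holds; since □(□r→r) at x, □r→r at y, so r at y, i.e. Ryy.

□(□r → r)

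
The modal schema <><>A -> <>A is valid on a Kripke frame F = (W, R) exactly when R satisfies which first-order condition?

This is frame-equivalent to □A → □□A (substitute ¬A for A and contrapose).
Suppose □A→□□A is valid. Take Rxy, Ryz and set V(A)={w : Rxw}. Then □A at x, so □□A at x, so □A at y, so A at z, i.e. Rxz.
Conversely, any frame satisfying forall x forall y forall z (Rxy & Ryz -> Rxz) validates the schema.
Frame condition: forall x forall y forall z (Rxy & Ryz -> Rxz).

transitivity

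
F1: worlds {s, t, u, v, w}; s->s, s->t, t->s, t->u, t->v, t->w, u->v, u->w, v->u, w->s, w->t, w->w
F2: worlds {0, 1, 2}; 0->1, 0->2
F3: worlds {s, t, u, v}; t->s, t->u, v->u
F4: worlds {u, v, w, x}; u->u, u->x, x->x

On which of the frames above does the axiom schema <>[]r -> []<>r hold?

F4

The schema corresponds to convergence: forall x forall y forall z (Rxy & Rxz -> exists w (Ryw & Rzw)).
F1: fails — Rtv and Rts but v and s have no common successor.
F2: fails — R01 and R01 but 1 and 1 have no common successor.
F3: fails — Rtu and Rtu but u and u have no common successor.
F4: holds.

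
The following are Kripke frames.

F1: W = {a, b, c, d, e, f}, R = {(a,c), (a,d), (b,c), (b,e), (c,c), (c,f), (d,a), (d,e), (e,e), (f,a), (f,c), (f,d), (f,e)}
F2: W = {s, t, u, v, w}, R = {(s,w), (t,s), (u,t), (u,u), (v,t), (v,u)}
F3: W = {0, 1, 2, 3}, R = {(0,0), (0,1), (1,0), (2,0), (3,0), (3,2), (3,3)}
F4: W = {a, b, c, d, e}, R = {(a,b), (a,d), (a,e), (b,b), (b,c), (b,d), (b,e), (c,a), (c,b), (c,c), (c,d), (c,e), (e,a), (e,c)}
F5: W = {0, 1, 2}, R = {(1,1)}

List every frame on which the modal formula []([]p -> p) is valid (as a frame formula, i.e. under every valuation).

This is the axiom for shift-reflexivity; its first-order frame correspondent is forall x forall y (Rxy -> Ryy).
F1: fails — Rcf but not Rff.
F2: fails — Rut but not Rtt.
F3: fails — R32 but not R22.
F4: fails — Rcd but not Rdd.
F5: satisfies the condition.

F5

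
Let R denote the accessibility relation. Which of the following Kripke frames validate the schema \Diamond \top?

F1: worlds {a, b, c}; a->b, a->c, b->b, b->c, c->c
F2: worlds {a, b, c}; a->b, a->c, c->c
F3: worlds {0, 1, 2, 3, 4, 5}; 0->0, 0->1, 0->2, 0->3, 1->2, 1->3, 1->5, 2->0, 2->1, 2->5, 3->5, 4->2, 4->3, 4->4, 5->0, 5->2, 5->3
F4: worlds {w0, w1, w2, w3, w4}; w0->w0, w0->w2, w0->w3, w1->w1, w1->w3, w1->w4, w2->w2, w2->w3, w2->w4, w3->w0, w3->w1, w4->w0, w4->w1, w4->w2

F1, F3, F4

The schema corresponds to seriality: \forall x \exists y Rxy.
F1: holds.
F2: fails — world b has no successor.
F3: holds.
F4: holds.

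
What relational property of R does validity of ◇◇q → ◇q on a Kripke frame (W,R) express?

transitivity: ∀x ∀y ∀z (Rxy ∧ Ryz → Rxz)

This schema is equivalent to the 4 axiom □q → □□q.
Its frame correspondent is transitivity — ∀x ∀y ∀z (Rxy ∧ Ryz → Rxz).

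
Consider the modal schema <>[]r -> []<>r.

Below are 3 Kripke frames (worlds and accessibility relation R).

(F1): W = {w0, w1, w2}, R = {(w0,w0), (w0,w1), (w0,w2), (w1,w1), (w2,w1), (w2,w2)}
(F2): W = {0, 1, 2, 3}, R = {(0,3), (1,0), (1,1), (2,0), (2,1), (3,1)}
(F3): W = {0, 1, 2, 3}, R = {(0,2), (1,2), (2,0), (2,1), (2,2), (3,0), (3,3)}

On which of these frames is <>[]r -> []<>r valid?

Frame correspondent (Sahlqvist): forall x forall y forall z (Rxy & Rxz -> exists w (Ryw & Rzw)) — i.e. convergence.
(F1): holds.
(F2): fails — R10 and R11 but 0 and 1 have no common successor.
(F3): fails — R33 and R30 but 3 and 0 have no common successor.

(F1)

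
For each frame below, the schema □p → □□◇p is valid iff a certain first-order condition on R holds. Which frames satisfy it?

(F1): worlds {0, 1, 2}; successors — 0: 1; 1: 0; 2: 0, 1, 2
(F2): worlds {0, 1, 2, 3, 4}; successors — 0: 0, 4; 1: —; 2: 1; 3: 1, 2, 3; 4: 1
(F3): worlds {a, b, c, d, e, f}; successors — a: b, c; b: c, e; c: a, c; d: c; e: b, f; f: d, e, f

This is the axiom for a generalized confluence (Geach) condition; its first-order frame correspondent is ∀x ∀z (xR²z → ∃w (xRw ∧ zRw)).
(F1): satisfies the condition.
(F2): fails — 0R²1 but no w with 0Rw and 1Rw.
(F3): fails — eR²c but no w with eRw and cRw.

(F1)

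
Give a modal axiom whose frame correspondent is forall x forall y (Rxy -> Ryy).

□(□r → r)

A defining formula is □(□r → r) (the T□ axiom).
Suppose □(□r→r) is valid. Take Rxy and set V(r)={w : Ryw}. Then at y, □r holds; since □(□r→r) at x, □r→r at y, so r at y, i.e. Ryy.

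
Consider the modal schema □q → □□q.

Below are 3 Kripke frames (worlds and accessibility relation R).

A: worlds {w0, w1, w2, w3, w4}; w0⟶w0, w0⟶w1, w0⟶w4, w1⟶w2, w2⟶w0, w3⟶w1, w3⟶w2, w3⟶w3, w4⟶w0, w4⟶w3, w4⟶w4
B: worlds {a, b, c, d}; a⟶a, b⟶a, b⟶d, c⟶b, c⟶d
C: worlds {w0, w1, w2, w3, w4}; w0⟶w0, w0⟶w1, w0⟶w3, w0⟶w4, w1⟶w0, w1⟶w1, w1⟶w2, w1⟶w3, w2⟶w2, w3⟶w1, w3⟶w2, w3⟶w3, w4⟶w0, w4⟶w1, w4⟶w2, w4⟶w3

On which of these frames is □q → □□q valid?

Frame correspondent (Sahlqvist): ∀x ∀y ∀z (Rxy ∧ Ryz → Rxz) — i.e. transitivity.
A: fails — Rw1w2 and Rw2w0 but not Rw1w0.
B: fails — Rcb and Rba but not Rca.
C: fails — Rw1w0 and Rw0w4 but not Rw1w4.
Valid on no frame.

none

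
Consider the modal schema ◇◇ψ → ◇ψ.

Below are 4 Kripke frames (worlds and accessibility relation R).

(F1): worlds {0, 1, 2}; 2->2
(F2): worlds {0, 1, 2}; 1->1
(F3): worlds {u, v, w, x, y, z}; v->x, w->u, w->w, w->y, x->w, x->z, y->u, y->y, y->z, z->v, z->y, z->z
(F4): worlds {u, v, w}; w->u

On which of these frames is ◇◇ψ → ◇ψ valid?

(F1), (F2), (F4)

Frame correspondent (Sahlqvist): ∀x ∀y ∀z (Rxy ∧ Ryz → Rxz) — i.e. transitivity.
(F1): holds.
(F2): holds.
(F3): fails — Rxw and Rwu but not Rxu.
(F4): holds.
Valid on: (F1), (F2), (F4).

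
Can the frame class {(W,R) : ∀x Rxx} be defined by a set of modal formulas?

This is a Sahlqvist condition; the T axiom □p → p defines it.
Suppose □p→p is valid. At any x set V(p)={w : Rxw}. Then □p holds at x, so p holds at x, i.e. Rxx.

Yes — defined by □p → p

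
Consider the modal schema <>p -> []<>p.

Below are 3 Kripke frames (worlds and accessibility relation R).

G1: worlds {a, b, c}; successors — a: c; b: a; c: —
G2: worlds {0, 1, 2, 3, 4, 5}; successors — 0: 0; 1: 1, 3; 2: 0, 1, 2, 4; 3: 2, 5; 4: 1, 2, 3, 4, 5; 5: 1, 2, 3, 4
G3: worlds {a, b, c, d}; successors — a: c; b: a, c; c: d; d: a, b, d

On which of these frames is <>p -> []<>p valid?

none

The schema corresponds to the Euclidean property: forall x forall y forall z (Rxy & Rxz -> Ryz).
G1: fails — Rac and Rac but not Rcc.
G2: fails — R13 and R11 but not R31.
G3: fails — Rac and Rac but not Rcc.
Valid on no frame.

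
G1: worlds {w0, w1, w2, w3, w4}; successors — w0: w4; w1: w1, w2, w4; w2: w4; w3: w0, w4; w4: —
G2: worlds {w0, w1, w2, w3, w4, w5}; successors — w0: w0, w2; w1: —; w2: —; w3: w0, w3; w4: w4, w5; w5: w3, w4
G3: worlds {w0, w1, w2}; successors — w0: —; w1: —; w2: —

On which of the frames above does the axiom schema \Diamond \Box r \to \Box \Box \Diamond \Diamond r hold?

This is the axiom for a generalized confluence (Geach) condition; its first-order frame correspondent is \forall x \forall y \forall z ((xRy \wedge x R^2 z) \to \exists w (yRw \wedge z R^2 w)).
G1: fails — w1Rw1, w1R²w2 but no w with w1Rw and w2R²w.
G2: fails — w0Rw0, w0R²w2 but no w with w0Rw and w2R²w.
G3: condition met.

G3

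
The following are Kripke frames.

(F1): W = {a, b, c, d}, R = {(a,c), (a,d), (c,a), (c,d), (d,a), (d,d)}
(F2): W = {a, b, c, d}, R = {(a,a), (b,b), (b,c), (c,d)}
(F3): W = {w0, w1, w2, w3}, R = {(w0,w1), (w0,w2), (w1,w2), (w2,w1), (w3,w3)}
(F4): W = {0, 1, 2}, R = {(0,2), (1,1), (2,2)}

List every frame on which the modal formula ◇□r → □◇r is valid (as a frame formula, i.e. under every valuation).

Frame correspondent (Sahlqvist): ∀x ∀y ∀z (Rxy ∧ Rxz → ∃w (Ryw ∧ Rzw)) — i.e. convergence.
(F1): ✓.
(F2): fails — Rbc and Rbb but c and b have no common successor.
(F3): fails — Rw0w1 and Rw0w2 but w1 and w2 have no common successor.
(F4): ✓.
Valid on: (F1), (F4).

(F1), (F4)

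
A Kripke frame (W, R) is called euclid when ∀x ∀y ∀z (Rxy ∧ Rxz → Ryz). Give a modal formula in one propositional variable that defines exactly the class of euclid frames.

This is the Euclidean property; the standard corresponding axiom is 5: ◇p → □◇p.

◇p → □◇p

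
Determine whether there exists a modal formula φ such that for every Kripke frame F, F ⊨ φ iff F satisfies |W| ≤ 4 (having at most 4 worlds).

Not definable by any modal formula

Any modally definable frame class is closed under disjoint unions.
Any modal formula valid on each of 5 disjoint one-world frames is valid on their disjoint union (validity is preserved under disjoint unions). Each one-world frame has |W|=1≤4, but the union has |W|=5.
Hence having at most 4 worlds is not modally definable.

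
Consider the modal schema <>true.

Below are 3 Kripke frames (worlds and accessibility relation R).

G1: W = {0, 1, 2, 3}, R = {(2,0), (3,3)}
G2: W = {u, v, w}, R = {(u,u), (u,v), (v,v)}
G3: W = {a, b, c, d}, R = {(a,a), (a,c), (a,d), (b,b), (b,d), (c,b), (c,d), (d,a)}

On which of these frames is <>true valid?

The schema corresponds to seriality: forall x exists y Rxy.
G1: fails — world 0 has no successor.
G2: fails — world w has no successor.
G3: satisfies the condition.

G3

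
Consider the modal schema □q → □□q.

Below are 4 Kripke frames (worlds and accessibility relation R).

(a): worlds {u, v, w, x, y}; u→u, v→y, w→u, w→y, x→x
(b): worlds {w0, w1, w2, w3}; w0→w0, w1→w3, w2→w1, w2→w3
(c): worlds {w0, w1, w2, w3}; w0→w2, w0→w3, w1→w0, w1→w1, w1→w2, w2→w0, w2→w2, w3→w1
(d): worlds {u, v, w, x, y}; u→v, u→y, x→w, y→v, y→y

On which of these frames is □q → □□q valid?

The schema corresponds to transitivity: ∀x ∀y ∀z (Rxy ∧ Ryz → Rxz).
(a): holds.
(b): holds.
(c): fails — Rw1w0 and Rw0w3 but not Rw1w3.
(d): holds.
Valid on: (a), (b), (d).

(a), (b), (d)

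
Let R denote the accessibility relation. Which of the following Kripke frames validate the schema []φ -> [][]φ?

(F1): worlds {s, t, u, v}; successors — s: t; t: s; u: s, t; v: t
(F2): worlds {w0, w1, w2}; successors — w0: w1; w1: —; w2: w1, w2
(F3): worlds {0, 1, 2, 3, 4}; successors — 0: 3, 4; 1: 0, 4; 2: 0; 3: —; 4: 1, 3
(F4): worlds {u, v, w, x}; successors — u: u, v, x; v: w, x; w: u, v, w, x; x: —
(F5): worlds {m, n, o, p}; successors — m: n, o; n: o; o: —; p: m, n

(F2)

The schema corresponds to transitivity: forall x forall y forall z (Rxy & Ryz -> Rxz).
(F1): fails — Rvt and Rts but not Rvs.
(F2): condition met.
(F3): fails — R10 and R03 but not R13.
(F4): fails — Ruv and Rvw but not Ruw.
(F5): fails — Rpm and Rmo but not Rpo.
Valid on: (F2).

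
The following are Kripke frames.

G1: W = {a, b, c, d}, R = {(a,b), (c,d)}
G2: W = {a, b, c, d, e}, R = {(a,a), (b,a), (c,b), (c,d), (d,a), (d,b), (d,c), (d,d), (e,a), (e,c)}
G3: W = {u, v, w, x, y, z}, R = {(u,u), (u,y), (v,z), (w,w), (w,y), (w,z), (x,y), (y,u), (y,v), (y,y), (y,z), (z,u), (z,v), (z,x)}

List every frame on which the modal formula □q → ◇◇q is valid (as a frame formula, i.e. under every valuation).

Frame correspondent (Sahlqvist): ∀x ∃w (xRw ∧ xR²w) — i.e. a generalized confluence (Geach) condition.
G1: fails — at a but no w with aRw and aR²w.
G2: holds.
G3: fails — at v but no t with vRt and vR²t.
Valid on: G2.

G2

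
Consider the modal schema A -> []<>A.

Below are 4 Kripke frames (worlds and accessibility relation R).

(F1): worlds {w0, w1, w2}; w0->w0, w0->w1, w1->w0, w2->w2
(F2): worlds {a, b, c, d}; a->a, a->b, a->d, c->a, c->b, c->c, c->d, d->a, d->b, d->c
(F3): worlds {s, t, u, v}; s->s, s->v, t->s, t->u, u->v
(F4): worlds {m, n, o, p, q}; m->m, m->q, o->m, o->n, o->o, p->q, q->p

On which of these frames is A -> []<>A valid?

This is the axiom for symmetry; its first-order frame correspondent is forall x forall y (Rxy -> Ryx).
(F1): holds.
(F2): fails — Rab but not Rba.
(F3): fails — Ruv but not Rvu.
(F4): fails — Rom but not Rmo.

(F1)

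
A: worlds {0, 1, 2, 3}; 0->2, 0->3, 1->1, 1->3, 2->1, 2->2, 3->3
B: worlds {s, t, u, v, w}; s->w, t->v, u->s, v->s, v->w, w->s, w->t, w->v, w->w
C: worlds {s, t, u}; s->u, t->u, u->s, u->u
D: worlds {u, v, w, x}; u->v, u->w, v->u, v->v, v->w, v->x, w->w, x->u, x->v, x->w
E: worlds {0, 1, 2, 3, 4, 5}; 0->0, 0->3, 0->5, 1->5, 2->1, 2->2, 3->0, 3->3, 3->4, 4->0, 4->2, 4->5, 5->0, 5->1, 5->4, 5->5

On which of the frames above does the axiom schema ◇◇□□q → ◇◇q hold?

A, B, C, D, E

This is the axiom for a generalized confluence (Geach) condition; its first-order frame correspondent is ∀x ∀y (xR²y → ∃w (yR²w ∧ xR²w)).
A: ✓.
B: ✓.
C: ✓.
D: ✓.
E: ✓.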